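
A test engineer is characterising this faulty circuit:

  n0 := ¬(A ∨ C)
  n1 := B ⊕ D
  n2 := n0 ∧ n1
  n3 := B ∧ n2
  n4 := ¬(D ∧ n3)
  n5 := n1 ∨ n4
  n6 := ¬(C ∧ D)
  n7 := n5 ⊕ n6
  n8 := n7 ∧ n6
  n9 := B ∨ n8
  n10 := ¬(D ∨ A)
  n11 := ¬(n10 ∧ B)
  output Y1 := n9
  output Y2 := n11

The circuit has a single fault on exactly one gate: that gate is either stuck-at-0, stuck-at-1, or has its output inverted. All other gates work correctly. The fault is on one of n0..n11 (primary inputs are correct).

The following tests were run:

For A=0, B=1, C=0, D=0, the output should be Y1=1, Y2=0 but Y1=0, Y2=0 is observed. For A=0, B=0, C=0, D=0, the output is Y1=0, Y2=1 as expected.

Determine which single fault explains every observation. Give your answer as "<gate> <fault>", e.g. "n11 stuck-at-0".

Fault-free values for test 1 (A=0, B=1, C=0, D=0): n0=1, n1=1, n2=1, n3=1, n4=1, n5=1, n6=1, n7=0, n8=0, n9=1, n10=1, n11=0, giving Y1=1, Y2=0. Observed Y1=0, Y2=0.
Test 1: faults giving observed Y1=0, Y2=0 are {n9 stuck-at-0, n9 inverted output}.
Test 2 (A=0, B=0, C=0, D=0): fault-free n0=1, n1=0, n2=0, n3=0, n4=1, n5=1, n6=1, n7=0, n8=0, n9=0, n10=1, n11=1 → Y1=0, Y2=1; observed Y1=0, Y2=1. Eliminates n9 inverted output.
Only n9 stuck-at-0 is consistent with every test.

n9 stuck-at-0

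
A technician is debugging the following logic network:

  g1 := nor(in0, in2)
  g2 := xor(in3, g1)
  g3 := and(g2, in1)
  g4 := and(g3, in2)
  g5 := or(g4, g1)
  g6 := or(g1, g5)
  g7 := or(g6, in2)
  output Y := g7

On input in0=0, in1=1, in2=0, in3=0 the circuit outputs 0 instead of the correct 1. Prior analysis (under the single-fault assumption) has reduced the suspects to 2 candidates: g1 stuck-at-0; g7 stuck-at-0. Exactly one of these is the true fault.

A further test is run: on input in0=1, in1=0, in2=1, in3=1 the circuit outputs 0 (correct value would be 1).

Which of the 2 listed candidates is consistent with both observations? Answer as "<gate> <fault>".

g7 stuck-at-0

Evaluate each candidate on input in0=1, in1=0, in2=1, in3=1:
  g1 stuck-at-0: g1=0 [stuck-at-0], g2=1, g3=0, g4=0, g5=0, g6=0, g7=1 → 1 — eliminated
  g7 stuck-at-0: g1=0, g2=1, g3=0, g4=0, g5=0, g6=0, g7=0 [stuck-at-0] → 0 — matches
Only g7 stuck-at-0 reproduces the observed 0.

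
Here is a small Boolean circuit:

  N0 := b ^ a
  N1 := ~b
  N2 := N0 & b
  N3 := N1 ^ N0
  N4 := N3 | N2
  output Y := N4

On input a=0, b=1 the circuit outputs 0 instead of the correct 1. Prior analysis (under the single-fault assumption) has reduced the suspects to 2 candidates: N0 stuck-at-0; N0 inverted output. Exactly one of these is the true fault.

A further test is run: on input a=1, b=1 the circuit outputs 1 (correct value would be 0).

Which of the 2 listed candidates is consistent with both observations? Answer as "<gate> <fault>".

N0 inverted output

Evaluate each candidate on input a=1, b=1:
  N0 stuck-at-0: N0=0 [stuck-at-0], N1=0, N2=0, N3=0, N4=0 → 0 — eliminated
  N0 inverted output: N0=1 [inverted output], N1=0, N2=1, N3=1, N4=1 → 1 — matches
Only N0 inverted output reproduces the observed 1.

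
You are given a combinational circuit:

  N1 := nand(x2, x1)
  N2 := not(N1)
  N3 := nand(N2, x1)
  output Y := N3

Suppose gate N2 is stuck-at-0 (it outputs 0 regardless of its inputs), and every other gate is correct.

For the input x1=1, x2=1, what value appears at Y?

1

Propagate with N2 forced: N1=0, N2=0 [stuck-at-0], N3=1.
So Y = 1. (Without the fault it would be 0.)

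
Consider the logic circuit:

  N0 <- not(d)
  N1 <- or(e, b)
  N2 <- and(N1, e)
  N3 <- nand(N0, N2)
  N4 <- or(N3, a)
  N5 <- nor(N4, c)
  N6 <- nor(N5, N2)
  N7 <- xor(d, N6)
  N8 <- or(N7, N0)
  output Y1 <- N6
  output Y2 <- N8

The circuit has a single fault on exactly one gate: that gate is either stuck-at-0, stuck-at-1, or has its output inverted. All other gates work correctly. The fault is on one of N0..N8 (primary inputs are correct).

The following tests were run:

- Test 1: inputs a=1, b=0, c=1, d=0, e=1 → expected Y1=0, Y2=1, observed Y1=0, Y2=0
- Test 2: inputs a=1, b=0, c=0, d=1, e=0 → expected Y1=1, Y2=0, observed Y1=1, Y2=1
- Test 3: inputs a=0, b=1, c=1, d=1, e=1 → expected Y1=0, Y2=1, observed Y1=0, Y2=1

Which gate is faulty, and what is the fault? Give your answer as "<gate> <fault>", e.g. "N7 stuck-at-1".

Fault-free values for test 1 (a=1, b=0, c=1, d=0, e=1): N0=1, N1=1, N2=1, N3=0, N4=1, N5=0, N6=0, N7=0, N8=1, giving Y1=0, Y2=1. Observed Y1=0, Y2=0.
Test 1: faults giving observed Y1=0, Y2=0 are {N0 stuck-at-0, N0 inverted output, N8 stuck-at-0, N8 inverted output}.
Test 2 (a=1, b=0, c=0, d=1, e=0): fault-free N0=0, N1=0, N2=0, N3=1, N4=1, N5=0, N6=1, N7=0, N8=0 → Y1=1, Y2=0; observed Y1=1, Y2=1. Eliminates N0 stuck-at-0, N8 stuck-at-0.
Test 3 (a=0, b=1, c=1, d=1, e=1): fault-free N0=0, N1=1, N2=1, N3=1, N4=1, N5=0, N6=0, N7=1, N8=1 → Y1=0, Y2=1; observed Y1=0, Y2=1. Eliminates N8 inverted output.
Only N0 inverted output is consistent with every test.

N0 inverted output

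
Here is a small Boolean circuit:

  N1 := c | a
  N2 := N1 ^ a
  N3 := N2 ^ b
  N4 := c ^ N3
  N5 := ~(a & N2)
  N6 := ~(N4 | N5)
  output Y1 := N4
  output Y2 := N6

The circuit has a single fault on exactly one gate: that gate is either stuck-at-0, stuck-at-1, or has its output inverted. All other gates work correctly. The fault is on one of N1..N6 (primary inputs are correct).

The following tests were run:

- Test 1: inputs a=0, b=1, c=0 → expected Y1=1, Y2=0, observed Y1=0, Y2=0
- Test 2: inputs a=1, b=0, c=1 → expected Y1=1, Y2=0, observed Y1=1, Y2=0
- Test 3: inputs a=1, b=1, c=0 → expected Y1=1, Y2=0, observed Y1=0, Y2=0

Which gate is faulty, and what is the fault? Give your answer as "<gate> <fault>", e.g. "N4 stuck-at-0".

N3 stuck-at-0

Fault-free values for test 1 (a=0, b=1, c=0): N1=0, N2=0, N3=1, N4=1, N5=1, N6=0, giving Y1=1, Y2=0. Observed Y1=0, Y2=0.
Test 1: faults giving observed Y1=0, Y2=0 are {N1 stuck-at-1, N1 inverted output, N2 stuck-at-1, N2 inverted output, N3 stuck-at-0, N3 inverted output, N4 stuck-at-0, N4 inverted output}.
Test 2 (a=1, b=0, c=1): fault-free N1=1, N2=0, N3=0, N4=1, N5=1, N6=0 → Y1=1, Y2=0; observed Y1=1, Y2=0. Eliminates N1 inverted output, N2 stuck-at-1, N2 inverted output, N3 inverted output, N4 stuck-at-0, N4 inverted output.
Test 3 (a=1, b=1, c=0): fault-free N1=1, N2=0, N3=1, N4=1, N5=1, N6=0 → Y1=1, Y2=0; observed Y1=0, Y2=0. Eliminates N1 stuck-at-1.
Only N3 stuck-at-0 is consistent with every test.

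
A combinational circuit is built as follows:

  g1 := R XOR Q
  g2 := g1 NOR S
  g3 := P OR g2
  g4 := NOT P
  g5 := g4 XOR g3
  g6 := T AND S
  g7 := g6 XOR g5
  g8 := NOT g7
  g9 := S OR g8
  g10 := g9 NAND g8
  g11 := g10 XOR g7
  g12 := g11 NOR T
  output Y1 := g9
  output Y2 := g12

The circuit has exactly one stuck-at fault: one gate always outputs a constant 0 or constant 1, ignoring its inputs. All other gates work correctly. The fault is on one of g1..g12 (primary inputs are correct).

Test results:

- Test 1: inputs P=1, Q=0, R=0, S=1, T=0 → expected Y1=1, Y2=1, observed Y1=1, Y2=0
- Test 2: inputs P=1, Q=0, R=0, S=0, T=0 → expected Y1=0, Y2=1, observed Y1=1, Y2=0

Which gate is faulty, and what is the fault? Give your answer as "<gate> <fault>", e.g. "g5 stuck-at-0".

g8 stuck-at-1

Fault-free values for test 1 (P=1, Q=0, R=0, S=1, T=0): g1=0, g2=0, g3=1, g4=0, g5=1, g6=0, g7=1, g8=0, g9=1, g10=1, g11=0, g12=1, giving Y1=1, Y2=1. Observed Y1=1, Y2=0.
Test 1: faults giving observed Y1=1, Y2=0 are {g8 stuck-at-1, g10 stuck-at-0, g11 stuck-at-1, g12 stuck-at-0}.
Test 2 (P=1, Q=0, R=0, S=0, T=0): fault-free g1=0, g2=1, g3=1, g4=0, g5=1, g6=0, g7=1, g8=0, g9=0, g10=1, g11=0, g12=1 → Y1=0, Y2=1; observed Y1=1, Y2=0. Eliminates g10 stuck-at-0, g11 stuck-at-1, g12 stuck-at-0.
Only g8 stuck-at-1 is consistent with every test.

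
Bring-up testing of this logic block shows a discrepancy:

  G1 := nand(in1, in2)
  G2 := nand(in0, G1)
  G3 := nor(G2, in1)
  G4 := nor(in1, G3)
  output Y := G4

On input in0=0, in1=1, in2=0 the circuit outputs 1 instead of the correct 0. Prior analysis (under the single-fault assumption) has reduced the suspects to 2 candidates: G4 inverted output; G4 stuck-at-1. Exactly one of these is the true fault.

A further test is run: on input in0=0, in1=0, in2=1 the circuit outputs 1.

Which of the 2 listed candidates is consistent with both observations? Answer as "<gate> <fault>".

Evaluate each candidate on input in0=0, in1=0, in2=1:
  G4 inverted output: G1=1, G2=1, G3=0, G4=0 [inverted output] → 0 — eliminated
  G4 stuck-at-1: G1=1, G2=1, G3=0, G4=1 [stuck-at-1] → 1 — matches
Only G4 stuck-at-1 reproduces the observed 1.

G4 stuck-at-1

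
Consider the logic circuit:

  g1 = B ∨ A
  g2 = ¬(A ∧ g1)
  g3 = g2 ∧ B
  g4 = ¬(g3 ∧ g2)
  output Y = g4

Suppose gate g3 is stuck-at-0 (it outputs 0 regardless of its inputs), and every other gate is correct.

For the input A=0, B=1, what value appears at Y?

Propagate with g3 forced: g1=1, g2=1, g3=0 [stuck-at-0], g4=1.
So Y = 1. (Without the fault it would be 0.)

1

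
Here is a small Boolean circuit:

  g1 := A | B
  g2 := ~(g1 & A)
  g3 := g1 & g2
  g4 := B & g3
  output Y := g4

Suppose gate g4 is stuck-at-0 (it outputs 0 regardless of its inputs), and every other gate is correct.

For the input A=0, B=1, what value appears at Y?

0

Propagate with g4 forced: g1=1, g2=1, g3=1, g4=0 [stuck-at-0].
So Y = 0. (Without the fault it would be 1.)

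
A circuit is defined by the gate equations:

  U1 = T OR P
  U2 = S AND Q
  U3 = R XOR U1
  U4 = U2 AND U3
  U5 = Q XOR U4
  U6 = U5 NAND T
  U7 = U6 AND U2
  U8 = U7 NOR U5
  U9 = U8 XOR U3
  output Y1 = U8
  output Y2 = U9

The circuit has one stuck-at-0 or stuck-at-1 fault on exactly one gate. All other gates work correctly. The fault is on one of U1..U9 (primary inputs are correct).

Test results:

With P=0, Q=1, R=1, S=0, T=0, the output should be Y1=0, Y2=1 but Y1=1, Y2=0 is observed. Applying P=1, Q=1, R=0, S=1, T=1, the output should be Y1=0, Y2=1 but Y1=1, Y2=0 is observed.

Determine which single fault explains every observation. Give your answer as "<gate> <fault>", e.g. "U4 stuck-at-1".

U8 stuck-at-1

Fault-free values for test 1 (P=0, Q=1, R=1, S=0, T=0): U1=0, U2=0, U3=1, U4=0, U5=1, U6=1, U7=0, U8=0, U9=1, giving Y1=0, Y2=1. Observed Y1=1, Y2=0.
Test 1: faults giving observed Y1=1, Y2=0 are {U4 stuck-at-1, U5 stuck-at-0, U8 stuck-at-1}.
Test 2 (P=1, Q=1, R=0, S=1, T=1): fault-free U1=1, U2=1, U3=1, U4=1, U5=0, U6=1, U7=1, U8=0, U9=1 → Y1=0, Y2=1; observed Y1=1, Y2=0. Eliminates U4 stuck-at-1, U5 stuck-at-0.
Only U8 stuck-at-1 is consistent with every test.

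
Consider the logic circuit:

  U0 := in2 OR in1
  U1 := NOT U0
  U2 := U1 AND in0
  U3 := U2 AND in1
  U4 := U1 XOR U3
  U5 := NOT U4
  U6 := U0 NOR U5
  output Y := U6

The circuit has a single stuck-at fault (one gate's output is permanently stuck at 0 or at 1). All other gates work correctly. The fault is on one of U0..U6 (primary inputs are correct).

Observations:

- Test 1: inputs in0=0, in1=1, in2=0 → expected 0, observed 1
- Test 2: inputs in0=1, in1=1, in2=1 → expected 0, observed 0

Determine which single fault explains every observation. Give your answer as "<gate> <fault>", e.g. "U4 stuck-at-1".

Fault-free values for test 1 (in0=0, in1=1, in2=0): U0=1, U1=0, U2=0, U3=0, U4=0, U5=1, U6=0, giving Y=0. Observed 1.
Test 1: faults giving observed 1 are {U0 stuck-at-0, U6 stuck-at-1}.
Test 2 (in0=1, in1=1, in2=1): fault-free U0=1, U1=0, U2=0, U3=0, U4=0, U5=1, U6=0 → 0; observed 0. Eliminates U6 stuck-at-1.
Only U0 stuck-at-0 is consistent with every test.

U0 stuck-at-0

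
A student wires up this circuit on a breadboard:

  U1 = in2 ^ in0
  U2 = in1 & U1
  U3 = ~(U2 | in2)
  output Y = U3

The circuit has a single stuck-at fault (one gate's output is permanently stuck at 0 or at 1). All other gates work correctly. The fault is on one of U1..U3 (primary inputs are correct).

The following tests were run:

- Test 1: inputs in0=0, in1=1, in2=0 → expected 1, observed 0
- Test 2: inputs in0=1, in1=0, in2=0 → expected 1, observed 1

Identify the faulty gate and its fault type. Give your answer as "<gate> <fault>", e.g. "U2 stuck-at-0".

U1 stuck-at-1

Fault-free values for test 1 (in0=0, in1=1, in2=0): U1=0, U2=0, U3=1, giving Y=1. Observed 0.
Test 1: faults giving observed 0 are {U1 stuck-at-1, U2 stuck-at-1, U3 stuck-at-0}.
Test 2 (in0=1, in1=0, in2=0): fault-free U1=1, U2=0, U3=1 → 1; observed 1. Eliminates U2 stuck-at-1, U3 stuck-at-0.
Only U1 stuck-at-1 is consistent with every test.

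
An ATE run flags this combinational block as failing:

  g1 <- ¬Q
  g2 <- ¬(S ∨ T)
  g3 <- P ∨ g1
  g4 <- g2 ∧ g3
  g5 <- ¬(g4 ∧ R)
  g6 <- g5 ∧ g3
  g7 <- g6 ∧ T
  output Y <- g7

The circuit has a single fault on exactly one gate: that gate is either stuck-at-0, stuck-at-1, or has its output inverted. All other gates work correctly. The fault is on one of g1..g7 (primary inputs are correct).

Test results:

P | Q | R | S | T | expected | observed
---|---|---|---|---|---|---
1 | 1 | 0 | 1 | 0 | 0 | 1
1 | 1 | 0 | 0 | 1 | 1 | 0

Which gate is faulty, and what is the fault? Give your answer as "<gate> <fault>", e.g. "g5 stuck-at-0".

Fault-free values for test 1 (P=1, Q=1, R=0, S=1, T=0): g1=0, g2=0, g3=1, g4=0, g5=1, g6=1, g7=0, giving Y=0. Observed 1.
Test 1: faults giving observed 1 are {g7 stuck-at-1, g7 inverted output}.
Test 2 (P=1, Q=1, R=0, S=0, T=1): fault-free g1=0, g2=0, g3=1, g4=0, g5=1, g6=1, g7=1 → 1; observed 0. Eliminates g7 stuck-at-1.
Only g7 inverted output is consistent with every test.

g7 inverted output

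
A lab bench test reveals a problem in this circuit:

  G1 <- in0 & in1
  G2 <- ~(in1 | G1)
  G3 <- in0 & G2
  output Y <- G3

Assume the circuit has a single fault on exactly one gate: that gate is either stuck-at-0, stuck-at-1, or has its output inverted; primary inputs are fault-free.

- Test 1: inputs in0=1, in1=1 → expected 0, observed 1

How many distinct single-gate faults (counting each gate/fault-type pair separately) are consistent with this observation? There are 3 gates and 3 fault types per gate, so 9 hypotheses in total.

4

Fault-free: G1=1, G2=0, G3=0 → 0. Observed 1.
  G1 stuck-at-0: output 0 ✗
  G1 stuck-at-1: output 0 ✗
  G1 inverted output: output 0 ✗
  G2 stuck-at-0: output 0 ✗
  G2 stuck-at-1: output 1 ✓
  G2 inverted output: output 1 ✓
  G3 stuck-at-0: output 0 ✗
  G3 stuck-at-1: output 1 ✓
  G3 inverted output: output 1 ✓
Consistent faults: {G2 stuck-at-1, G2 inverted output, G3 stuck-at-1, G3 inverted output} — 4 in all.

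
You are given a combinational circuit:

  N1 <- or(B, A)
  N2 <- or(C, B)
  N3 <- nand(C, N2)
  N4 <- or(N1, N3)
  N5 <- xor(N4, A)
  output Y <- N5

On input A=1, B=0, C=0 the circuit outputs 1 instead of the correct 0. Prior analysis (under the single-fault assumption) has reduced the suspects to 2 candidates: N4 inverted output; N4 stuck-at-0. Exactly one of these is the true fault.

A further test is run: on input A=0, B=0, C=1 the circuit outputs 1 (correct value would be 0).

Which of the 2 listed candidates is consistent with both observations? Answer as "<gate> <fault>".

N4 inverted output

Evaluate each candidate on input A=0, B=0, C=1:
  N4 inverted output: N1=0, N2=1, N3=0, N4=1 [inverted output], N5=1 → 1 — matches
  N4 stuck-at-0: N1=0, N2=1, N3=0, N4=0 [stuck-at-0], N5=0 → 0 — eliminated
Only N4 inverted output reproduces the observed 1.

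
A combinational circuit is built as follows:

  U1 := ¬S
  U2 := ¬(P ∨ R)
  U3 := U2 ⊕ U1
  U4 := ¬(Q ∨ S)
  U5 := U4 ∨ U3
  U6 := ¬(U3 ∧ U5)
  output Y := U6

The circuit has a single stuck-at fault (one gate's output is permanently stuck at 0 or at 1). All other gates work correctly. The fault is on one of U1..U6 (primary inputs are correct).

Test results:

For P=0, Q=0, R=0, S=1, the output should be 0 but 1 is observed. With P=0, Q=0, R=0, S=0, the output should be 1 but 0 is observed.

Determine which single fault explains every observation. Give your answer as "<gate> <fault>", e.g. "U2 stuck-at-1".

Fault-free values for test 1 (P=0, Q=0, R=0, S=1): U1=0, U2=1, U3=1, U4=0, U5=1, U6=0, giving Y=0. Observed 1.
Test 1: faults giving observed 1 are {U1 stuck-at-1, U2 stuck-at-0, U3 stuck-at-0, U5 stuck-at-0, U6 stuck-at-1}.
Test 2 (P=0, Q=0, R=0, S=0): fault-free U1=1, U2=1, U3=0, U4=1, U5=1, U6=1 → 1; observed 0. Eliminates U1 stuck-at-1, U3 stuck-at-0, U5 stuck-at-0, U6 stuck-at-1.
Only U2 stuck-at-0 is consistent with every test.

U2 stuck-at-0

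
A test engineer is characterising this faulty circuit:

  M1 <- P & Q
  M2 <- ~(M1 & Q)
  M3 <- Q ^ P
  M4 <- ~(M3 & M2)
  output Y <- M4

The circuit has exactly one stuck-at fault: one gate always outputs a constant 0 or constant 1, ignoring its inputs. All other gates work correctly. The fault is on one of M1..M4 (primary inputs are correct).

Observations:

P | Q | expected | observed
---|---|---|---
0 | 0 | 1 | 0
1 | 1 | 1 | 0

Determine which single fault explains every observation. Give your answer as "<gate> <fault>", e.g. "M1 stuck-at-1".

M4 stuck-at-0

Fault-free values for test 1 (P=0, Q=0): M1=0, M2=1, M3=0, M4=1, giving Y=1. Observed 0.
Test 1: faults giving observed 0 are {M3 stuck-at-1, M4 stuck-at-0}.
Test 2 (P=1, Q=1): fault-free M1=1, M2=0, M3=0, M4=1 → 1; observed 0. Eliminates M3 stuck-at-1.
Only M4 stuck-at-0 is consistent with every test.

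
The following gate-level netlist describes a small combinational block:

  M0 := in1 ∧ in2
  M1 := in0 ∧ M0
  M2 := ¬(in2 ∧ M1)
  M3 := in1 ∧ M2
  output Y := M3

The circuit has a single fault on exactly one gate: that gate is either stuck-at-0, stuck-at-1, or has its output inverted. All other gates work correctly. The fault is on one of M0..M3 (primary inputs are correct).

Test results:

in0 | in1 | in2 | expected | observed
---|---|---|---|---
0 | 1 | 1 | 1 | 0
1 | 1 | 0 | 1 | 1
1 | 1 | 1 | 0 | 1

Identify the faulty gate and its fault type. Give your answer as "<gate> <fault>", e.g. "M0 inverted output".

Fault-free values for test 1 (in0=0, in1=1, in2=1): M0=1, M1=0, M2=1, M3=1, giving Y=1. Observed 0.
Test 1: faults giving observed 0 are {M1 stuck-at-1, M1 inverted output, M2 stuck-at-0, M2 inverted output, M3 stuck-at-0, M3 inverted output}.
Test 2 (in0=1, in1=1, in2=0): fault-free M0=0, M1=0, M2=1, M3=1 → 1; observed 1. Eliminates M2 stuck-at-0, M2 inverted output, M3 stuck-at-0, M3 inverted output.
Test 3 (in0=1, in1=1, in2=1): fault-free M0=1, M1=1, M2=0, M3=0 → 0; observed 1. Eliminates M1 stuck-at-1.
Only M1 inverted output is consistent with every test.

M1 inverted output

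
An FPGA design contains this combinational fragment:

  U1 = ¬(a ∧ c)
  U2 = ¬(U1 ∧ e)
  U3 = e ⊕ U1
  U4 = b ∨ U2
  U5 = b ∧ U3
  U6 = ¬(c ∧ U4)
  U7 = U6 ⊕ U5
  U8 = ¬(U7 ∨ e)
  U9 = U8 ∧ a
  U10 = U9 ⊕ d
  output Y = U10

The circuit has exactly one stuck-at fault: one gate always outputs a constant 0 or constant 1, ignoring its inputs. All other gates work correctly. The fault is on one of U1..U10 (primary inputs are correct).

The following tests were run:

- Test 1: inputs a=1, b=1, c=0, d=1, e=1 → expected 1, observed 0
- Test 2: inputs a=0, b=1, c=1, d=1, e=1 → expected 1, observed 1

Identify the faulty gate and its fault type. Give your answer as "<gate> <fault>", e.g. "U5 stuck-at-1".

Fault-free values for test 1 (a=1, b=1, c=0, d=1, e=1): U1=1, U2=0, U3=0, U4=1, U5=0, U6=1, U7=1, U8=0, U9=0, U10=1, giving Y=1. Observed 0.
Test 1: faults giving observed 0 are {U8 stuck-at-1, U9 stuck-at-1, U10 stuck-at-0}.
Test 2 (a=0, b=1, c=1, d=1, e=1): fault-free U1=1, U2=0, U3=0, U4=1, U5=0, U6=0, U7=0, U8=0, U9=0, U10=1 → 1; observed 1. Eliminates U9 stuck-at-1, U10 stuck-at-0.
Only U8 stuck-at-1 is consistent with every test.

U8 stuck-at-1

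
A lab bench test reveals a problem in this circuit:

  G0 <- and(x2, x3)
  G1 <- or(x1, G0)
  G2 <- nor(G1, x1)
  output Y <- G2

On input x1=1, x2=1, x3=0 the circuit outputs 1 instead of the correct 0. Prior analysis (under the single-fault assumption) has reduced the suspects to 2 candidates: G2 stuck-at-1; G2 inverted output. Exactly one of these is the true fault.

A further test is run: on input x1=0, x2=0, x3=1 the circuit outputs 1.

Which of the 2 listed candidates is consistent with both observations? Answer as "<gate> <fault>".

G2 stuck-at-1

Evaluate each candidate on input x1=0, x2=0, x3=1:
  G2 stuck-at-1: G0=0, G1=0, G2=1 [stuck-at-1] → 1 — matches
  G2 inverted output: G0=0, G1=0, G2=0 [inverted output] → 0 — eliminated
Only G2 stuck-at-1 reproduces the observed 1.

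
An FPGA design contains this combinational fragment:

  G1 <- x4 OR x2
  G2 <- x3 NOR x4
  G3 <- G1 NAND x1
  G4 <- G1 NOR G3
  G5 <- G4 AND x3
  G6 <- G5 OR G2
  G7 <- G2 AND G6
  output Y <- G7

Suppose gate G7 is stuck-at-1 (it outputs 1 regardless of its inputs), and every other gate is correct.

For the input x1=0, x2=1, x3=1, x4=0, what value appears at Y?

Propagate with G7 forced: G1=1, G2=0, G3=1, G4=0, G5=0, G6=0, G7=1 [stuck-at-1].
So Y = 1. (Without the fault it would be 0.)

1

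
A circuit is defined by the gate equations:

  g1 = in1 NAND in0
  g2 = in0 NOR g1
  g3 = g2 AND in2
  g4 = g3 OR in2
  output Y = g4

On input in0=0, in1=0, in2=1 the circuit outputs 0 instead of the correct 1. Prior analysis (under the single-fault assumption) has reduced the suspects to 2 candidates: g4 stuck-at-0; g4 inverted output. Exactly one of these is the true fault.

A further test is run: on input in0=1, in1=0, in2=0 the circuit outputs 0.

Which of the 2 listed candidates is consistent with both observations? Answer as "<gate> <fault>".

g4 stuck-at-0

Evaluate each candidate on input in0=1, in1=0, in2=0:
  g4 stuck-at-0: g1=1, g2=0, g3=0, g4=0 [stuck-at-0] → 0 — matches
  g4 inverted output: g1=1, g2=0, g3=0, g4=1 [inverted output] → 1 — eliminated
Only g4 stuck-at-0 reproduces the observed 0.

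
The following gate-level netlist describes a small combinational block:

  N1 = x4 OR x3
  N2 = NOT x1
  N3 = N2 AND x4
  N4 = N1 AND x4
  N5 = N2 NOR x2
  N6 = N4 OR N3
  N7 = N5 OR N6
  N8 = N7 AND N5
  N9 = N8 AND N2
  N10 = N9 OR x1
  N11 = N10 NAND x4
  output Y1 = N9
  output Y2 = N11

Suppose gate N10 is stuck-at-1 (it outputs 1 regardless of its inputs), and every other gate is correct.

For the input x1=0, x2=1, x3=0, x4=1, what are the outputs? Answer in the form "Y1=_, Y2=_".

Propagate with N10 forced: N1=1, N2=1, N3=1, N4=1, N5=0, N6=1, N7=1, N8=0, N9=0, N10=1 [stuck-at-1], N11=0.
So the outputs are Y1=0, Y2=0. (Without the fault they would be Y1=0, Y2=1.)

Y1=0, Y2=0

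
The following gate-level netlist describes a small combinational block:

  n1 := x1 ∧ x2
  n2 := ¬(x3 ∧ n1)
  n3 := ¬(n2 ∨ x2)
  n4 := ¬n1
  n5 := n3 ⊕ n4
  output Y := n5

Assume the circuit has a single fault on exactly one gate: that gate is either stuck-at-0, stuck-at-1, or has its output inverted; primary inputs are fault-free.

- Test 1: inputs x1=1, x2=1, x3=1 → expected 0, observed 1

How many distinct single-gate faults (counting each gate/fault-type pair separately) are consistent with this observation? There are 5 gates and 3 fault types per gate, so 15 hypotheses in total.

Fault-free: n1=1, n2=0, n3=0, n4=0, n5=0 → 0. Observed 1.
  n1: stuck-at-0, inverted output ✓; others ✗
  n2: none of the 3 fault types match ✗
  n3: stuck-at-1, inverted output ✓; others ✗
  n4: stuck-at-1, inverted output ✓; others ✗
  n5: stuck-at-1, inverted output ✓; others ✗
Consistent faults: {n1 stuck-at-0, n1 inverted output, n3 stuck-at-1, n3 inverted output, n4 stuck-at-1, n4 inverted output, n5 stuck-at-1, n5 inverted output} — 8 in all.

8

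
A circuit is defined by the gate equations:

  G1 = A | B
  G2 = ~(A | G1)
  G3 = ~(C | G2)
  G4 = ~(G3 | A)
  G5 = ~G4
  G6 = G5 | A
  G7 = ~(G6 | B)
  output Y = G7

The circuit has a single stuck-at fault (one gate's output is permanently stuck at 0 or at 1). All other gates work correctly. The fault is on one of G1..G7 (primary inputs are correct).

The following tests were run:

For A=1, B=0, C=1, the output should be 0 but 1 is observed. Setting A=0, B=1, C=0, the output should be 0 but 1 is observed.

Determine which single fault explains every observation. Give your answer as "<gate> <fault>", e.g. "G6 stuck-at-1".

Fault-free values for test 1 (A=1, B=0, C=1): G1=1, G2=0, G3=0, G4=0, G5=1, G6=1, G7=0, giving Y=0. Observed 1.
Test 1: faults giving observed 1 are {G6 stuck-at-0, G7 stuck-at-1}.
Test 2 (A=0, B=1, C=0): fault-free G1=1, G2=0, G3=1, G4=0, G5=1, G6=1, G7=0 → 0; observed 1. Eliminates G6 stuck-at-0.
Only G7 stuck-at-1 is consistent with every test.

G7 stuck-at-1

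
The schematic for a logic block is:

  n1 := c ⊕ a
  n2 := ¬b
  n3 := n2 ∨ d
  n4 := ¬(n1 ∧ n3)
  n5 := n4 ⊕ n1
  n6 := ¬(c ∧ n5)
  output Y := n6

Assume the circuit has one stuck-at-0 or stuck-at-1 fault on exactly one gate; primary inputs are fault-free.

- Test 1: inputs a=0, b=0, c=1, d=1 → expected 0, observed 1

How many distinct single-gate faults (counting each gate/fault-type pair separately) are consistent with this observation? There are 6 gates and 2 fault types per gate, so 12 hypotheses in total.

4

Fault-free: n1=1, n2=1, n3=1, n4=0, n5=1, n6=0 → 0. Observed 1.
  n1 stuck-at-0: output 0 ✗
  n1 stuck-at-1: output 0 ✗
  n2 stuck-at-0: output 0 ✗
  n2 stuck-at-1: output 0 ✗
  n3 stuck-at-0: output 1 ✓
  n3 stuck-at-1: output 0 ✗
  n4 stuck-at-0: output 0 ✗
  n4 stuck-at-1: output 1 ✓
  n5 stuck-at-0: output 1 ✓
  n5 stuck-at-1: output 0 ✗
  n6 stuck-at-0: output 0 ✗
  n6 stuck-at-1: output 1 ✓
Consistent faults: {n3 stuck-at-0, n4 stuck-at-1, n5 stuck-at-0, n6 stuck-at-1} — 4 in all.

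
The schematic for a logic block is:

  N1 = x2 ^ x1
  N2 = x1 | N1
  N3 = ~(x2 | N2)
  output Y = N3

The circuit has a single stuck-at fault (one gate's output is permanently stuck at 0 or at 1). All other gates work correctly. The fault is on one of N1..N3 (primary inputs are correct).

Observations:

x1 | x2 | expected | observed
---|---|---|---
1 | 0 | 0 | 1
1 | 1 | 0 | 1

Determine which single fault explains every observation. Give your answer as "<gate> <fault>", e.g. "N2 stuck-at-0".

N3 stuck-at-1

Fault-free values for test 1 (x1=1, x2=0): N1=1, N2=1, N3=0, giving Y=0. Observed 1.
Test 1: faults giving observed 1 are {N2 stuck-at-0, N3 stuck-at-1}.
Test 2 (x1=1, x2=1): fault-free N1=0, N2=1, N3=0 → 0; observed 1. Eliminates N2 stuck-at-0.
Only N3 stuck-at-1 is consistent with every test.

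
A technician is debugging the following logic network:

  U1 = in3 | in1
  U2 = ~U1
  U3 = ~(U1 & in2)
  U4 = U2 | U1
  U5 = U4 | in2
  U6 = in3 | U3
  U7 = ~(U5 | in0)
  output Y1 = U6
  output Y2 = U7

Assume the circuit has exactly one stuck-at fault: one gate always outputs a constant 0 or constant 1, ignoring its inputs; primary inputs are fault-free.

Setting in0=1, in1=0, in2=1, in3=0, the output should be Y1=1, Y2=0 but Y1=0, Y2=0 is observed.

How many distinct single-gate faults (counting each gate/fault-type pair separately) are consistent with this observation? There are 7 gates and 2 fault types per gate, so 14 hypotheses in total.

3

Fault-free: U1=0, U2=1, U3=1, U4=1, U5=1, U6=1, U7=0 → Y1=1, Y2=0. Observed Y1=0, Y2=0.
  U1 stuck-at-0: output Y1=1, Y2=0 ✗
  U1 stuck-at-1: output Y1=0, Y2=0 ✓
  U2 stuck-at-0: output Y1=1, Y2=0 ✗
  U2 stuck-at-1: output Y1=1, Y2=0 ✗
  U3 stuck-at-0: output Y1=0, Y2=0 ✓
  U3 stuck-at-1: output Y1=1, Y2=0 ✗
  U4 stuck-at-0: output Y1=1, Y2=0 ✗
  U4 stuck-at-1: output Y1=1, Y2=0 ✗
  U5 stuck-at-0: output Y1=1, Y2=0 ✗
  U5 stuck-at-1: output Y1=1, Y2=0 ✗
  U6 stuck-at-0: output Y1=0, Y2=0 ✓
  U6 stuck-at-1: output Y1=1, Y2=0 ✗
  U7 stuck-at-0: output Y1=1, Y2=0 ✗
  U7 stuck-at-1: output Y1=1, Y2=1 ✗
Consistent faults: {U1 stuck-at-1, U3 stuck-at-0, U6 stuck-at-0} — 3 in all.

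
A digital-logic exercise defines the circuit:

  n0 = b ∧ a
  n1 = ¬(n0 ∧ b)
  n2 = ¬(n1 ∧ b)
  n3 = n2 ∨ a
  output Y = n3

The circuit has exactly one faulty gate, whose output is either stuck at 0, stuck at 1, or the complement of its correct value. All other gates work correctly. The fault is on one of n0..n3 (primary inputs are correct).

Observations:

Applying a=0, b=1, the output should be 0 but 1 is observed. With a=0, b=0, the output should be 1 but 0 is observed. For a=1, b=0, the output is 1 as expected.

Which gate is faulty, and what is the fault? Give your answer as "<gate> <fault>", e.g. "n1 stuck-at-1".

Fault-free values for test 1 (a=0, b=1): n0=0, n1=1, n2=0, n3=0, giving Y=0. Observed 1.
Test 1: faults giving observed 1 are {n0 stuck-at-1, n0 inverted output, n1 stuck-at-0, n1 inverted output, n2 stuck-at-1, n2 inverted output, n3 stuck-at-1, n3 inverted output}.
Test 2 (a=0, b=0): fault-free n0=0, n1=1, n2=1, n3=1 → 1; observed 0. Eliminates n0 stuck-at-1, n0 inverted output, n1 stuck-at-0, n1 inverted output, n2 stuck-at-1, n3 stuck-at-1.
Test 3 (a=1, b=0): fault-free n0=0, n1=1, n2=1, n3=1 → 1; observed 1. Eliminates n3 inverted output.
Only n2 inverted output is consistent with every test.

n2 inverted output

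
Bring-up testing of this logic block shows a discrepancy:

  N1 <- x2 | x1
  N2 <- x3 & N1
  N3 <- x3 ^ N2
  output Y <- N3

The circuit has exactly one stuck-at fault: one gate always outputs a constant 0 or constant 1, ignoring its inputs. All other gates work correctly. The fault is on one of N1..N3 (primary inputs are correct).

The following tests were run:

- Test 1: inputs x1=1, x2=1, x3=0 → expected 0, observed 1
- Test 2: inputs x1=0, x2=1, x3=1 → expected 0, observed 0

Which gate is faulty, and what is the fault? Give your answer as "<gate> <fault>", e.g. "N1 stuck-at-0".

N2 stuck-at-1

Fault-free values for test 1 (x1=1, x2=1, x3=0): N1=1, N2=0, N3=0, giving Y=0. Observed 1.
Test 1: faults giving observed 1 are {N2 stuck-at-1, N3 stuck-at-1}.
Test 2 (x1=0, x2=1, x3=1): fault-free N1=1, N2=1, N3=0 → 0; observed 0. Eliminates N3 stuck-at-1.
Only N2 stuck-at-1 is consistent with every test.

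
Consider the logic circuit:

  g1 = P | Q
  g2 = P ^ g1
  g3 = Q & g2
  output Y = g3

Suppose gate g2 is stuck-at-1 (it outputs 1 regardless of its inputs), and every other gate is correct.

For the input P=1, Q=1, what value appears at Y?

1

Propagate with g2 forced: g1=1, g2=1 [stuck-at-1], g3=1.
So Y = 1. (Without the fault it would be 0.)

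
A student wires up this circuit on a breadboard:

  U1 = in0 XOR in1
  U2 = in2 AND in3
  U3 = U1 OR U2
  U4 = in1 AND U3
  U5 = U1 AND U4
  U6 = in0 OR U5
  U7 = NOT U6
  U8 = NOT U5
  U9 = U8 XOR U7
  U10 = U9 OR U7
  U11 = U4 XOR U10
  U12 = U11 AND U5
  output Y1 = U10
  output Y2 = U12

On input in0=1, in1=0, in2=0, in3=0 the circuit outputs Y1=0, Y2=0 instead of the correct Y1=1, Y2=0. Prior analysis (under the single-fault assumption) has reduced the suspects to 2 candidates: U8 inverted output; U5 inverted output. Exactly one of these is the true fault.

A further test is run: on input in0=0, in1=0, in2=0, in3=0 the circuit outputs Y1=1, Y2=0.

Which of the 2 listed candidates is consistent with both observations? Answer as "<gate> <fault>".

U8 inverted output

Evaluate each candidate on input in0=0, in1=0, in2=0, in3=0:
  U8 inverted output: U1=0, U2=0, U3=0, U4=0, U5=0, U6=0, U7=1, U8=0 [inverted output], U9=1, U10=1, U11=1, U12=0 → Y1=1, Y2=0 — matches
  U5 inverted output: U1=0, U2=0, U3=0, U4=0, U5=1 [inverted output], U6=1, U7=0, U8=0, U9=0, U10=0, U11=0, U12=0 → Y1=0, Y2=0 — eliminated
Only U8 inverted output reproduces the observed Y1=1, Y2=0.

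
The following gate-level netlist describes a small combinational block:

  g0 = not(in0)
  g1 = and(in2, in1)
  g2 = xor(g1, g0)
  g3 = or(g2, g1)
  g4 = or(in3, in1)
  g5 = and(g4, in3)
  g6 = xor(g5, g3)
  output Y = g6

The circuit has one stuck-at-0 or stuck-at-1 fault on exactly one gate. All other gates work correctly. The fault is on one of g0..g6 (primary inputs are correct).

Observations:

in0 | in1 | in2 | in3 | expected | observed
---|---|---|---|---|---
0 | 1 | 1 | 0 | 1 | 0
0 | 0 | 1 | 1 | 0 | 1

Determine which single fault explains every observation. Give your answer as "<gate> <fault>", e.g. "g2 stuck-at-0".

g3 stuck-at-0

Fault-free values for test 1 (in0=0, in1=1, in2=1, in3=0): g0=1, g1=1, g2=0, g3=1, g4=1, g5=0, g6=1, giving Y=1. Observed 0.
Test 1: faults giving observed 0 are {g3 stuck-at-0, g5 stuck-at-1, g6 stuck-at-0}.
Test 2 (in0=0, in1=0, in2=1, in3=1): fault-free g0=1, g1=0, g2=1, g3=1, g4=1, g5=1, g6=0 → 0; observed 1. Eliminates g5 stuck-at-1, g6 stuck-at-0.
Only g3 stuck-at-0 is consistent with every test.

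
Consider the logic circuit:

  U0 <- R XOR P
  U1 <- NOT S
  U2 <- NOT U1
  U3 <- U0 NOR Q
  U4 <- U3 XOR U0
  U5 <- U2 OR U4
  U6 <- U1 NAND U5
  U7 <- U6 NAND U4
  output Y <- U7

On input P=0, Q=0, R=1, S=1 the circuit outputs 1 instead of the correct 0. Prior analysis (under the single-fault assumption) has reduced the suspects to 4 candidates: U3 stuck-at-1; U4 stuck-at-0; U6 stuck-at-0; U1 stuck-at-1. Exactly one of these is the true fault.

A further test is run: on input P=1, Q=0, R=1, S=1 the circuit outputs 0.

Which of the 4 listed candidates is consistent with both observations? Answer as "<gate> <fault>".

Evaluate each candidate on input P=1, Q=0, R=1, S=1:
  U3 stuck-at-1: U0=0, U1=0, U2=1, U3=1 [stuck-at-1], U4=1, U5=1, U6=1, U7=0 → 0 — matches
  U4 stuck-at-0: U0=0, U1=0, U2=1, U3=1, U4=0 [stuck-at-0], U5=1, U6=1, U7=1 → 1 — eliminated
  U6 stuck-at-0: U0=0, U1=0, U2=1, U3=1, U4=1, U5=1, U6=0 [stuck-at-0], U7=1 → 1 — eliminated
  U1 stuck-at-1: U0=0, U1=1 [stuck-at-1], U2=0, U3=1, U4=1, U5=1, U6=0, U7=1 → 1 — eliminated
Only U3 stuck-at-1 reproduces the observed 0.

U3 stuck-at-1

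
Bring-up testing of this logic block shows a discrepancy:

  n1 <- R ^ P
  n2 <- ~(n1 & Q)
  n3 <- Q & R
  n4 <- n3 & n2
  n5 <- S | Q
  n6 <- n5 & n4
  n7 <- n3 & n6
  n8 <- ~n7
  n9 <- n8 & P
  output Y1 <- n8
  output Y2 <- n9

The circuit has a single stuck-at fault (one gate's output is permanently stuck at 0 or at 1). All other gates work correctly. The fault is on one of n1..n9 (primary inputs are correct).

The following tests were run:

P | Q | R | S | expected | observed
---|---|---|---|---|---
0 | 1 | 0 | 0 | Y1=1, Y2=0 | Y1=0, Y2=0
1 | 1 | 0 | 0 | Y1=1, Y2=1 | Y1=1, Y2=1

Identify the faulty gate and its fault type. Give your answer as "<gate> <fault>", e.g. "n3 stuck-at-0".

Fault-free values for test 1 (P=0, Q=1, R=0, S=0): n1=0, n2=1, n3=0, n4=0, n5=1, n6=0, n7=0, n8=1, n9=0, giving Y1=1, Y2=0. Observed Y1=0, Y2=0.
Test 1: faults giving observed Y1=0, Y2=0 are {n3 stuck-at-1, n7 stuck-at-1, n8 stuck-at-0}.
Test 2 (P=1, Q=1, R=0, S=0): fault-free n1=1, n2=0, n3=0, n4=0, n5=1, n6=0, n7=0, n8=1, n9=1 → Y1=1, Y2=1; observed Y1=1, Y2=1. Eliminates n7 stuck-at-1, n8 stuck-at-0.
Only n3 stuck-at-1 is consistent with every test.

n3 stuck-at-1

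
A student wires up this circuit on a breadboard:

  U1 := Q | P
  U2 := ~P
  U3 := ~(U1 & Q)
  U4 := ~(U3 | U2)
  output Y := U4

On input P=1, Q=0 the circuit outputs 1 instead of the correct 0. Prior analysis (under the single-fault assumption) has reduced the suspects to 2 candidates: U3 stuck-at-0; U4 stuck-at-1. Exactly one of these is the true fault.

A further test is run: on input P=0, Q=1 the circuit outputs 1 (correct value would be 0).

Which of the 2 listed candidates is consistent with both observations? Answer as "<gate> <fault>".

Evaluate each candidate on input P=0, Q=1:
  U3 stuck-at-0: U1=1, U2=1, U3=0 [stuck-at-0], U4=0 → 0 — eliminated
  U4 stuck-at-1: U1=1, U2=1, U3=0, U4=1 [stuck-at-1] → 1 — matches
Only U4 stuck-at-1 reproduces the observed 1.

U4 stuck-at-1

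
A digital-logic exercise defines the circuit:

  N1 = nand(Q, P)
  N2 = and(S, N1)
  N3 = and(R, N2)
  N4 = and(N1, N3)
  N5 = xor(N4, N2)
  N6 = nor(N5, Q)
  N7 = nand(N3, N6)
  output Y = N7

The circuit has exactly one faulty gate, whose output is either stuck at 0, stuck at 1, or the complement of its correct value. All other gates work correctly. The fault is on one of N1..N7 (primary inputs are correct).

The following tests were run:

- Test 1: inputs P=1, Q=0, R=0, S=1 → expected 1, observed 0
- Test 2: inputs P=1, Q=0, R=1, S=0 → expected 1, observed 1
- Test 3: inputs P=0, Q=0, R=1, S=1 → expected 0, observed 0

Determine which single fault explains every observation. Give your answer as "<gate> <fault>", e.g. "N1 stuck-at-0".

Fault-free values for test 1 (P=1, Q=0, R=0, S=1): N1=1, N2=1, N3=0, N4=0, N5=1, N6=0, N7=1, giving Y=1. Observed 0.
Test 1: faults giving observed 0 are {N3 stuck-at-1, N3 inverted output, N7 stuck-at-0, N7 inverted output}.
Test 2 (P=1, Q=0, R=1, S=0): fault-free N1=1, N2=0, N3=0, N4=0, N5=0, N6=1, N7=1 → 1; observed 1. Eliminates N7 stuck-at-0, N7 inverted output.
Test 3 (P=0, Q=0, R=1, S=1): fault-free N1=1, N2=1, N3=1, N4=1, N5=0, N6=1, N7=0 → 0; observed 0. Eliminates N3 inverted output.
Only N3 stuck-at-1 is consistent with every test.

N3 stuck-at-1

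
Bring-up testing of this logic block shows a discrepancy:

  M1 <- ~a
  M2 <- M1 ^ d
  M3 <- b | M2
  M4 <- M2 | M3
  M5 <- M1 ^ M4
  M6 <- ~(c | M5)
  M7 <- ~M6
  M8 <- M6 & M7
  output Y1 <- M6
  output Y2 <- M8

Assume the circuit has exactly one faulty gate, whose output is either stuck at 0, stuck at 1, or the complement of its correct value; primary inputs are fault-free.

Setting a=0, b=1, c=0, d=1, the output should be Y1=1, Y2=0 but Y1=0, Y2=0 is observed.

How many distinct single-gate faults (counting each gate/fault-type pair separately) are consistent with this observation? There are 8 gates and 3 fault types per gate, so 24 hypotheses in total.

10

Fault-free: M1=1, M2=0, M3=1, M4=1, M5=0, M6=1, M7=0, M8=0 → Y1=1, Y2=0. Observed Y1=0, Y2=0.
  M1: stuck-at-0, inverted output ✓; others ✗
  M2: none of the 3 fault types match ✗
  M3: stuck-at-0, inverted output ✓; others ✗
  M4: stuck-at-0, inverted output ✓; others ✗
  M5: stuck-at-1, inverted output ✓; others ✗
  M6: stuck-at-0, inverted output ✓; others ✗
  M7: none of the 3 fault types match ✗
  M8: none of the 3 fault types match ✗
Consistent faults: {M1 stuck-at-0, M1 inverted output, M3 stuck-at-0, M3 inverted output, M4 stuck-at-0, M4 inverted output, M5 stuck-at-1, M5 inverted output, M6 stuck-at-0, M6 inverted output} — 10 in all.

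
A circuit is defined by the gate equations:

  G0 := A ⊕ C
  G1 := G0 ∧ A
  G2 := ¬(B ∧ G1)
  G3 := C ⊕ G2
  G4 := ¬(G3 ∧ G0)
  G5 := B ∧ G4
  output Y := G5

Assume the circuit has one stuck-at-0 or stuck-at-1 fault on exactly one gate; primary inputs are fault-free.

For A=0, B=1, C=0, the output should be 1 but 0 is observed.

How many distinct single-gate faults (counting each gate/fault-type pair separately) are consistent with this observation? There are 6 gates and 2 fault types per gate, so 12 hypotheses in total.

3

Fault-free: G0=0, G1=0, G2=1, G3=1, G4=1, G5=1 → 1. Observed 0.
  G0 stuck-at-0: output 1 ✗
  G0 stuck-at-1: output 0 ✓
  G1 stuck-at-0: output 1 ✗
  G1 stuck-at-1: output 1 ✗
  G2 stuck-at-0: output 1 ✗
  G2 stuck-at-1: output 1 ✗
  G3 stuck-at-0: output 1 ✗
  G3 stuck-at-1: output 1 ✗
  G4 stuck-at-0: output 0 ✓
  G4 stuck-at-1: output 1 ✗
  G5 stuck-at-0: output 0 ✓
  G5 stuck-at-1: output 1 ✗
Consistent faults: {G0 stuck-at-1, G4 stuck-at-0, G5 stuck-at-0} — 3 in all.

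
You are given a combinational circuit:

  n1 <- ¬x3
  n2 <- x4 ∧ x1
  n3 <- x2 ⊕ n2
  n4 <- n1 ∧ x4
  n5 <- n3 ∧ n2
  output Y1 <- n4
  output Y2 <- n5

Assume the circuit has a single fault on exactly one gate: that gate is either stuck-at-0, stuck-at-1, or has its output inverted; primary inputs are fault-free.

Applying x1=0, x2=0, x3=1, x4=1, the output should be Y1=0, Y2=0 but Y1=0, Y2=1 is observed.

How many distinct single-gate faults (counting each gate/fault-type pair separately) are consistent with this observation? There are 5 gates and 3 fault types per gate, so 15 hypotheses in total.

4

Fault-free: n1=0, n2=0, n3=0, n4=0, n5=0 → Y1=0, Y2=0. Observed Y1=0, Y2=1.
  n1: none of the 3 fault types match ✗
  n2: stuck-at-1, inverted output ✓; others ✗
  n3: none of the 3 fault types match ✗
  n4: none of the 3 fault types match ✗
  n5: stuck-at-1, inverted output ✓; others ✗
Consistent faults: {n2 stuck-at-1, n2 inverted output, n5 stuck-at-1, n5 inverted output} — 4 in all.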